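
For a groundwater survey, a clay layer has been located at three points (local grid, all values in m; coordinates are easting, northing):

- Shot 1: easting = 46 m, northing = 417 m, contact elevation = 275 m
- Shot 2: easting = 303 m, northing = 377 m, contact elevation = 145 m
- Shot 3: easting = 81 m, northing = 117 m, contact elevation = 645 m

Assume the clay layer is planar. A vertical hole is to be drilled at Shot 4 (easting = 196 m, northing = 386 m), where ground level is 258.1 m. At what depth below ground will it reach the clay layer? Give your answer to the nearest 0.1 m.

48.9 m

Two edge vectors: Shot 1→Shot 2 = (257, -40, -130), Shot 1→Shot 3 = (35, -300, 370).
Normal n = (Shot 1→Shot 2) × (Shot 1→Shot 3) = (-53800, -99640, -75700).
So ∂z/∂easting = −n_x/n_z = −0.71070 and ∂z/∂northing = −n_y/n_z = −1.31625.
Intercept c from Shot 1: 275 + 32.69 + 548.88 = 856.57.
At (196, 386): z_contact = −139.30 − 508.07 + 856.57 = 209.20 m.
Depth below ground = 258.1 − 209.20 = 48.9 m.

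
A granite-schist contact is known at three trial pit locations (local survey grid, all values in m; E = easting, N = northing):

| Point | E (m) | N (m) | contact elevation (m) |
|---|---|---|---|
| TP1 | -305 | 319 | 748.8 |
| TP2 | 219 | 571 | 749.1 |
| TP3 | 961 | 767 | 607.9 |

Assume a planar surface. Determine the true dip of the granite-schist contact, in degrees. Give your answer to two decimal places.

44.33°

Let the plane be z = a·E + b·N + c.
TP2−TP1: 524a + 252b = 0.3;  TP3−TP1: 1266a + 448b = −140.9.
Solving gives a = −0.42289, b = 0.88053.
Gradient magnitude |∇z| = √(a² + b²) = √(0.17884 + 0.77534) = 0.97682.
True dip = arctan(0.97682) = 44.33°, dipping toward SSE (azimuth ≈ 154°).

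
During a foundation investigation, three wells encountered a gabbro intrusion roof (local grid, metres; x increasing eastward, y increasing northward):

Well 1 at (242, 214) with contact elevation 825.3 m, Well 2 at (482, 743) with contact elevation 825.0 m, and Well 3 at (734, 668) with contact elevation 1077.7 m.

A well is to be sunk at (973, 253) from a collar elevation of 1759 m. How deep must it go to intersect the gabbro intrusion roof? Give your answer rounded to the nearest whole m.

Two edge vectors: Well 1→Well 2 = (240, 529, -0.3), Well 1→Well 3 = (492, 454, 252.4).
Normal n = (Well 1→Well 2) × (Well 1→Well 3) = (133655.8, -60723.6, -151308).
So ∂z/∂x = −n_x/n_z = 0.88334 and ∂z/∂y = −n_y/n_z = −0.40132.
Intercept c from Well 1: 825.3 − 213.77 + 85.88 = 697.42.
At (973, 253): z_contact = 859.5 − 101.5 + 697.42 = 1455.4 m.
Depth below ground = 1759 − 1455.4 = 304 m.

304 m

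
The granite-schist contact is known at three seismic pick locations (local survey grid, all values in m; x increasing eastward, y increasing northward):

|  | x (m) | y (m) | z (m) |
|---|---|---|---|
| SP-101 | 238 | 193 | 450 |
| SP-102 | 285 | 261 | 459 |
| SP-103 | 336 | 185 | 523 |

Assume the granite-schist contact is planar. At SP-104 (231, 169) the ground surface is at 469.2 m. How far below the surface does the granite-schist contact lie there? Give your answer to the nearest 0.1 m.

Let the plane be z = a·x + b·y + c.
SP-102−SP-101: 47a + 68b = 9;  SP-103−SP-101: 98a − 8b = 73.
Solving gives a = 0.71534, b = −0.36207.
Then c = 450 − a·238 − b·193 = 349.63.
At (231, 169): z_contact = 165.24 − 61.19 + 349.63 = 453.68 m.
Depth below ground = 469.2 − 453.68 = 15.5 m.

15.5 m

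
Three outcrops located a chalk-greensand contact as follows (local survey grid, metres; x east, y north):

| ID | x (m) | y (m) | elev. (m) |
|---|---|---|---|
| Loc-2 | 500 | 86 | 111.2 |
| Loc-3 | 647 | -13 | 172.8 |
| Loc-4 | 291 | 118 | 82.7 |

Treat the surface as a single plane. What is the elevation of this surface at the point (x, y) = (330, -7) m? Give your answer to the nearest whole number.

Two edge vectors: Loc-2→Loc-3 = (147, -99, 61.6), Loc-2→Loc-4 = (-209, 32, -28.5).
Normal n = (Loc-2→Loc-3) × (Loc-2→Loc-4) = (850.3, -8684.9, -15987).
So ∂z/∂x = −n_x/n_z = 0.05319 and ∂z/∂y = −n_y/n_z = −0.54325.
Intercept c from Loc-2: 111.2 − 26.59 + 46.72 = 131.33.
At (330, -7): z = 17.6 + 3.8 + 131.33 = 152.7 m.

153 m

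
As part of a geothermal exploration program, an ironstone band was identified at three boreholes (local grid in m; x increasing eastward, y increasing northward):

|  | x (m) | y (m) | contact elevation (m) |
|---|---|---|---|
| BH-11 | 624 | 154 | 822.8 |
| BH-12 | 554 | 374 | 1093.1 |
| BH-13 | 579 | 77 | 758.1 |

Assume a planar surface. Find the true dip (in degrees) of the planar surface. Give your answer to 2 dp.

49.56°

Let the plane be z = a·x + b·y + c.
BH-12−BH-11: −70a + 220b = 270.3;  BH-13−BH-11: −45a − 77b = −64.7.
Solving gives a = −0.43029, b = 1.09173.
Gradient magnitude |∇z| = √(a² + b²) = √(0.18515 + 1.19187) = 1.17346.
True dip = arctan(1.17346) = 49.56°, dipping toward SSE (azimuth ≈ 158°).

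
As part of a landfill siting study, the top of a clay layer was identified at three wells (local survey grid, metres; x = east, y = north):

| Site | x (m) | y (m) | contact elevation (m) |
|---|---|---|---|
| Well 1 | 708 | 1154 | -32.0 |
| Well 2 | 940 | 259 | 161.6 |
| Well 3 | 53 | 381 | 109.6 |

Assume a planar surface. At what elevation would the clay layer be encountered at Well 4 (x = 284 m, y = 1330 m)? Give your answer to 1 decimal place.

Let the plane be z = a·x + b·y + c.
Well 2−Well 1: 232a − 895b = 193.6;  Well 3−Well 1: −655a − 773b = 141.6.
Solving gives a = 0.029940, b = −0.208552.
Then c = -32 − a·708 − b·1154 = 187.47.
At (284, 1330): z = 8.5 − 277.4 + 187.47 = -81.4 m.

-81.4 m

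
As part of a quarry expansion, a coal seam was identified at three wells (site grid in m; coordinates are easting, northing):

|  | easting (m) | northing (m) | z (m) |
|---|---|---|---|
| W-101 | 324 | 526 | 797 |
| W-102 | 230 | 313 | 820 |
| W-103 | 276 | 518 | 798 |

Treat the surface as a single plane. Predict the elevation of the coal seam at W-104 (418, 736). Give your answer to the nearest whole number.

774 m

Let the plane be z = a·easting + b·northing + c.
W-102−W-101: −94a − 213b = 23;  W-103−W-101: −48a − 8b = 1.
Solving gives a = −0.00306, b = −0.10663.
Then c = 797 − a·324 − b·526 = 854.08.
At (418, 736): z = −1.3 − 78.5 + 854.08 = 774.3 m.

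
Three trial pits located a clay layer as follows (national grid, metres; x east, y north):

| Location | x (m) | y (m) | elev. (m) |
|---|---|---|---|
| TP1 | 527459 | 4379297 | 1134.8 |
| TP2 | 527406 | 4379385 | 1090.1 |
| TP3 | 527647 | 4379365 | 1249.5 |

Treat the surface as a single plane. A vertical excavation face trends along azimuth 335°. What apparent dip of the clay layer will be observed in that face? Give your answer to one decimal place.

Two edge vectors: TP1→TP2 = (-53, 88, -44.7), TP1→TP3 = (188, 68, 114.7).
Normal n = (TP1→TP2) × (TP1→TP3) = (13133.2, -2324.5, -20148).
So ∂z/∂x = −n_x/n_z = 0.65184 and ∂z/∂y = −n_y/n_z = −0.11537.
Unit vector along 335° is (sin 335°, cos 335°) = (-0.4226, 0.9063).
Slope in that direction = a·(-0.4226) + b·(0.9063) = −0.38004.
Apparent dip = arctan|0.38004| = 20.8° (true dip is 33.5°, so apparent ≤ true as expected).

20.8°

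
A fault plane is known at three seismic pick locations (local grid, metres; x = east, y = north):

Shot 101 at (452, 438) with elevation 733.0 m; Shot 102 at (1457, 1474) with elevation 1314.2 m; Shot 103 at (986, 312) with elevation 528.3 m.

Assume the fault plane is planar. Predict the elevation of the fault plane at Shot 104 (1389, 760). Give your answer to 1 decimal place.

Let the plane be z = a·x + b·y + c.
Shot 102−Shot 101: 1005a + 1036b = 581.2;  Shot 103−Shot 101: 534a − 126b = −204.7.
Solving gives a = −0.204217, b = 0.759110.
Then c = 733 − a·452 − b·438 = 492.82.
At (1389, 760): z = −283.7 + 576.9 + 492.82 = 786.1 m.

786.1 m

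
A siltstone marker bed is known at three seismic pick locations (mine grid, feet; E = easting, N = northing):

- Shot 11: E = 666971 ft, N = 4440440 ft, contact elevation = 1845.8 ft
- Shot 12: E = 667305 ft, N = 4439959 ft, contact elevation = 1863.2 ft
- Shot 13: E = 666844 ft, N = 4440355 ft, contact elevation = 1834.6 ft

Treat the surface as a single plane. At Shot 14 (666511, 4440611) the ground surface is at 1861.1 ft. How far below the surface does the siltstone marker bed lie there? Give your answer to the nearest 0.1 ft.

47.7 ft

Let the plane be z = a·E + b·N + c.
Shot 12−Shot 11: 334a − 481b = 17.4;  Shot 13−Shot 11: −127a − 85b = −11.2.
Solving gives a = 0.076737039, b = 0.017110542.
Then c = 1845.8 − a·666971 − b·4440440 = −125313.92.
At (666511, 4440611): z_contact = 51146.08 + 75981.26 − 125313.92 = 1813.43 ft.
Depth below ground = 1861.1 − 1813.43 = 47.7 ft.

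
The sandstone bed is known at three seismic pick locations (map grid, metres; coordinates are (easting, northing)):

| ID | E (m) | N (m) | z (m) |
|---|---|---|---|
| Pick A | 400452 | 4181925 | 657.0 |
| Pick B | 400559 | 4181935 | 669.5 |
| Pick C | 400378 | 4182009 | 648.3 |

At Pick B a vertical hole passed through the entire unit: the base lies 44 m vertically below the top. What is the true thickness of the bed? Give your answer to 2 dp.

Two edge vectors: Pick A→Pick B = (107, 10, 12.5), Pick A→Pick C = (-74, 84, -8.7).
Normal n = (Pick A→Pick B) × (Pick A→Pick C) = (-1137, 5.9, 9728).
So ∂z/∂E = −n_x/n_z = 0.11688 and ∂z/∂N = −n_y/n_z = −0.00061.
|∇z| = √(a²+b²) = 0.11688, so dip δ = arctan(0.11688) = 6.67°.
True thickness = vertical thickness × cos δ = 44 × cos 6.67° = 43.70 m.

43.70 m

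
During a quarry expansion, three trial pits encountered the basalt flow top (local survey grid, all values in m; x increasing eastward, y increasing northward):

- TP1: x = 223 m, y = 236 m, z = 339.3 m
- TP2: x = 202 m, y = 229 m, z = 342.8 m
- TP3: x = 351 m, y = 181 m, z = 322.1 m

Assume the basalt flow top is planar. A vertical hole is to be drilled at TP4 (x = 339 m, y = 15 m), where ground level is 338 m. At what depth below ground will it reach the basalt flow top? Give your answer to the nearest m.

Two edge vectors: TP1→TP2 = (-21, -7, 3.5), TP1→TP3 = (128, -55, -17.2).
Normal n = (TP1→TP2) × (TP1→TP3) = (312.9, 86.8, 2051).
So ∂z/∂x = −n_x/n_z = −0.15256 and ∂z/∂y = −n_y/n_z = −0.04232.
Intercept c from TP1: 339.3 + 34.02 + 9.99 = 383.31.
At (339, 15): z_contact = −51.7 − 0.6 + 383.31 = 331.0 m.
Depth below ground = 338 − 331.0 = 7 m.

7 m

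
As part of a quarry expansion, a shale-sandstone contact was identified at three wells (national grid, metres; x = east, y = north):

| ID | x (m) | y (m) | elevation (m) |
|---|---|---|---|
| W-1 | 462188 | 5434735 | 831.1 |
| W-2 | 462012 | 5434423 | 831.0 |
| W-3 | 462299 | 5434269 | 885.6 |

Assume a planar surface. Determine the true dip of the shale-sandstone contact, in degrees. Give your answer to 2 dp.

Two edge vectors: W-1→W-2 = (-176, -312, -0.1), W-1→W-3 = (111, -466, 54.5).
Normal n = (W-1→W-2) × (W-1→W-3) = (-17050.6, 9580.9, 116648).
So ∂z/∂x = −n_x/n_z = 0.14617 and ∂z/∂y = −n_y/n_z = −0.08214.
Gradient magnitude |∇z| = √(a² + b²) = √(0.02137 + 0.00675) = 0.16767.
True dip = arctan(0.16767) = 9.52°, dipping toward WNW (azimuth ≈ 299°).

9.52°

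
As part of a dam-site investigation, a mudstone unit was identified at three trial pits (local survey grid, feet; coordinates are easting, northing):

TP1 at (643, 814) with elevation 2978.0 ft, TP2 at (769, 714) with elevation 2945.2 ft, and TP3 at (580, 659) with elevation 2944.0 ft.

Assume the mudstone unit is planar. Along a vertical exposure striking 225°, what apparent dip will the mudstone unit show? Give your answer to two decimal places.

7.28°

Two edge vectors: TP1→TP2 = (126, -100, -32.8), TP1→TP3 = (-63, -155, -34).
Normal n = (TP1→TP2) × (TP1→TP3) = (-1684, 6350.4, -25830).
So ∂z/∂easting = −n_x/n_z = −0.06520 and ∂z/∂northing = −n_y/n_z = 0.24585.
Unit vector along 225° is (sin 225°, cos 225°) = (-0.7071, -0.7071).
Slope in that direction = a·(-0.7071) + b·(-0.7071) = −0.12774.
Apparent dip = arctan|0.12774| = 7.28° (true dip is 14.3°, so apparent ≤ true as expected).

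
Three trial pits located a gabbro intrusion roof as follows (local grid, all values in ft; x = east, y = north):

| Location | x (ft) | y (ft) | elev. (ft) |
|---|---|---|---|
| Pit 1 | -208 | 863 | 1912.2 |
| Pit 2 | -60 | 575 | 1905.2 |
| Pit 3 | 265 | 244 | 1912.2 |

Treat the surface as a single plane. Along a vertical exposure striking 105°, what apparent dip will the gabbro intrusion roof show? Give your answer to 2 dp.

4.27°

Let the plane be z = a·x + b·y + c.
Pit 2−Pit 1: 148a − 288b = −7;  Pit 3−Pit 1: 473a − 619b = 0.
Solving gives a = 0.09713, b = 0.07422.
Unit vector along 105° is (sin 105°, cos 105°) = (0.9659, -0.2588).
Slope in that direction = a·(0.9659) + b·(-0.2588) = 0.07461.
Apparent dip = arctan|0.07461| = 4.27° (true dip is 7.0°, so apparent ≤ true as expected).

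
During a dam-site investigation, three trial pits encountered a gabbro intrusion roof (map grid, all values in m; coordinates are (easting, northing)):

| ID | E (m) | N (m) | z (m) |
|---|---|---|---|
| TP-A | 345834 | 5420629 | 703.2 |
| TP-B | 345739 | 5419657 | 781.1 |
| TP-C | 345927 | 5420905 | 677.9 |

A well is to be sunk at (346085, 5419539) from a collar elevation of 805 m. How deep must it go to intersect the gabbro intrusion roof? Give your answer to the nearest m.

Let the plane be z = a·E + b·N + c.
TP-B−TP-A: −95a − 972b = 77.9;  TP-C−TP-A: 93a + 276b = −25.3.
Solving gives a = −0.04816754, b = −0.07543630.
Then c = 703.2 − a·345834 − b·5420629 = 426273.37.
At (346085, 5419539): z_contact = −16670.1 − 408830.0 + 426273.37 = 773.3 m.
Depth below ground = 805 − 773.3 = 32 m.

32 m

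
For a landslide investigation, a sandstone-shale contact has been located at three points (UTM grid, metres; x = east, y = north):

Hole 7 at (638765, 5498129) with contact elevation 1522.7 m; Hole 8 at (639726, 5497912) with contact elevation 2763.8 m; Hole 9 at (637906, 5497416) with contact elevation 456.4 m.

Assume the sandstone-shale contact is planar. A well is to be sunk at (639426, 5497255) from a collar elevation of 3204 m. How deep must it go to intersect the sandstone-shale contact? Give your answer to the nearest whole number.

Two edge vectors: Hole 7→Hole 8 = (961, -217, 1241.1), Hole 7→Hole 9 = (-859, -713, -1066.3).
Normal n = (Hole 7→Hole 8) × (Hole 7→Hole 9) = (1116291.4, -41390.6, -871596).
So ∂z/∂x = −n_x/n_z = 1.28074406 and ∂z/∂y = −n_y/n_z = −0.04748829.
Intercept c from Hole 7: 1522.7 − 818094.48 + 261096.72 = −555475.06.
At (639426, 5497255): z_contact = 818941.1 − 261055.2 − 555475.06 = 2410.8 m.
Depth below ground = 3204 − 2410.8 = 793 m.

793 m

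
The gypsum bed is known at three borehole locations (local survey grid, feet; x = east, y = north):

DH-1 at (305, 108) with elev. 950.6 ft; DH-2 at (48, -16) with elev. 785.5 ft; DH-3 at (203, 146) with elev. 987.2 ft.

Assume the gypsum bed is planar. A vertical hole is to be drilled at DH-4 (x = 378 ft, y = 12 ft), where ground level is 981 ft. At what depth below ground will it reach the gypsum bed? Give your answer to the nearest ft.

Let the plane be z = a·x + b·y + c.
DH-2−DH-1: −257a − 124b = −165.1;  DH-3−DH-1: −102a + 38b = 36.6.
Solving gives a = 0.07742, b = 1.17098.
Then c = 950.6 − a·305 − b·108 = 800.52.
At (378, 12): z_contact = 29.3 + 14.1 + 800.52 = 843.8 ft.
Depth below ground = 981 − 843.8 = 137 ft.

137 ft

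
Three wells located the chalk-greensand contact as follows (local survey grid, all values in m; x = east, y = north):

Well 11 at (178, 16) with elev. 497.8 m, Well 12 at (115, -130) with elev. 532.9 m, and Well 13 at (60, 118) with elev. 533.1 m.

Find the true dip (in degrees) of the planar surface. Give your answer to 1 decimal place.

20.7°

Two edge vectors: Well 11→Well 12 = (-63, -146, 35.1), Well 11→Well 13 = (-118, 102, 35.3).
Normal n = (Well 11→Well 12) × (Well 11→Well 13) = (-8734, -1917.9, -23654).
So ∂z/∂x = −n_x/n_z = −0.36924 and ∂z/∂y = −n_y/n_z = −0.08108.
Gradient magnitude |∇z| = √(a² + b²) = √(0.13634 + 0.00657) = 0.37804.
True dip = arctan(0.37804) = 20.7°, dipping toward ENE (azimuth ≈ 078°).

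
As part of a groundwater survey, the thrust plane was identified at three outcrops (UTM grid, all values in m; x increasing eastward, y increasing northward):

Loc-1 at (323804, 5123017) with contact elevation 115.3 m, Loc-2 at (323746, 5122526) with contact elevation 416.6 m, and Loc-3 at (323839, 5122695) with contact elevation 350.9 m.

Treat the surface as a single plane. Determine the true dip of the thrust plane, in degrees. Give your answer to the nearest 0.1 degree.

40.4°

Two edge vectors: Loc-1→Loc-2 = (-58, -491, 301.3), Loc-1→Loc-3 = (35, -322, 235.6).
Normal n = (Loc-1→Loc-2) × (Loc-1→Loc-3) = (-18661, 24210.3, 35861).
So ∂z/∂x = −n_x/n_z = 0.52037 and ∂z/∂y = −n_y/n_z = −0.67512.
Gradient magnitude |∇z| = √(a² + b²) = √(0.27079 + 0.45578) = 0.85239.
True dip = arctan(0.85239) = 40.4°, dipping toward NW (azimuth ≈ 322°).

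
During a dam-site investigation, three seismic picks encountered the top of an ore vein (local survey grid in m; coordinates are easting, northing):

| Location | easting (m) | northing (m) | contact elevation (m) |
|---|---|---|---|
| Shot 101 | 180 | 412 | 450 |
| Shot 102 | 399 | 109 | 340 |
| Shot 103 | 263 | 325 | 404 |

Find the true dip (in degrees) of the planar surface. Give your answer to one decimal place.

Two edge vectors: Shot 101→Shot 102 = (219, -303, -110), Shot 101→Shot 103 = (83, -87, -46).
Normal n = (Shot 101→Shot 102) × (Shot 101→Shot 103) = (4368, 944, 6096).
So ∂z/∂easting = −n_x/n_z = −0.71654 and ∂z/∂northing = −n_y/n_z = −0.15486.
Gradient magnitude |∇z| = √(a² + b²) = √(0.51342 + 0.02398) = 0.73308.
True dip = arctan(0.73308) = 36.2°, dipping toward ENE (azimuth ≈ 078°).

36.2°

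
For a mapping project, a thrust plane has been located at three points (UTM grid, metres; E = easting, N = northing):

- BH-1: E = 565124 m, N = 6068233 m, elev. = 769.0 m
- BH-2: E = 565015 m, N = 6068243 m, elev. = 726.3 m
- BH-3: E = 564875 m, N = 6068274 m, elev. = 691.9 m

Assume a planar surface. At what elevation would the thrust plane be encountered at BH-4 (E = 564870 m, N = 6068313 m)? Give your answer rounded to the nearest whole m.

Two edge vectors: BH-1→BH-2 = (-109, 10, -42.7), BH-1→BH-3 = (-249, 41, -77.1).
Normal n = (BH-1→BH-2) × (BH-1→BH-3) = (979.7, 2228.4, -1979).
So ∂z/∂E = −n_x/n_z = 0.49504800 and ∂z/∂N = −n_y/n_z = 1.12602324.
Intercept c from BH-1: 769 − 279763.51 − 6832971.41 = −7111965.92.
At (564870, 6068313): z = 279637.8 + 6833061.5 − 7111965.92 = 733.3 m.

733 m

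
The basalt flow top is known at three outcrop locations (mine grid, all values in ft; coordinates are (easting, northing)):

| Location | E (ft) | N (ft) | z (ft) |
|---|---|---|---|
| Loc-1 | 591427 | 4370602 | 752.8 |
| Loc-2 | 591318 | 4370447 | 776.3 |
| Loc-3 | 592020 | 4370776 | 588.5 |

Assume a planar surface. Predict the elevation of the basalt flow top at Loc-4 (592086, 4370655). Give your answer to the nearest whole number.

Let the plane be z = a·E + b·N + c.
Loc-2−Loc-1: −109a − 155b = 23.5;  Loc-3−Loc-1: 593a + 174b = −164.3.
Solving gives a = −0.29304720, b = 0.05446545.
Then c = 752.8 − a·591427 − b·4370602 = −63977.97.
At (592086, 4370655): z = −173509.1 + 238049.7 − 63977.97 = 562.6 ft.

563 ft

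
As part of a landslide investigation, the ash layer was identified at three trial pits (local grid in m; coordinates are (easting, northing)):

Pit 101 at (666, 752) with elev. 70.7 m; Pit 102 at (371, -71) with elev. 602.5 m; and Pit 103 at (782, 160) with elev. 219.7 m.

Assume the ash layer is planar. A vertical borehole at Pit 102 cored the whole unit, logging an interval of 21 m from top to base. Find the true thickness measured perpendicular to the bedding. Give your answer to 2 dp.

Two edge vectors: Pit 101→Pit 102 = (-295, -823, 531.8), Pit 101→Pit 103 = (116, -592, 149).
Normal n = (Pit 101→Pit 102) × (Pit 101→Pit 103) = (192198.6, 105643.8, 270108).
So ∂z/∂E = −n_x/n_z = −0.71156 and ∂z/∂N = −n_y/n_z = −0.39112.
|∇z| = √(a²+b²) = 0.81197, so dip δ = arctan(0.81197) = 39.08°.
True thickness = vertical thickness × cos δ = 21 × cos 39.08° = 16.30 m.

16.30 m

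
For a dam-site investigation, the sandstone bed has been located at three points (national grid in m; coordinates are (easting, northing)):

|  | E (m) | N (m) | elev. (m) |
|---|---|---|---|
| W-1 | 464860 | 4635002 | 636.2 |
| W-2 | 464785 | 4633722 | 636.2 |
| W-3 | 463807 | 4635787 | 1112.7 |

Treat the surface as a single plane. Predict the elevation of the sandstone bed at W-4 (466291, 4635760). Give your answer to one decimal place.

35.0 m

Let the plane be z = a·E + b·N + c.
W-2−W-1: −75a − 1280b = 0;  W-3−W-1: −1053a + 785b = 476.5.
Solving gives a = −0.433577519, b = 0.025404933.
Then c = 636.2 − a·464860 − b·4635002 = 84437.13.
At (466291, 4635760): z = −202173.3 + 117771.2 + 84437.13 = 35.0 m.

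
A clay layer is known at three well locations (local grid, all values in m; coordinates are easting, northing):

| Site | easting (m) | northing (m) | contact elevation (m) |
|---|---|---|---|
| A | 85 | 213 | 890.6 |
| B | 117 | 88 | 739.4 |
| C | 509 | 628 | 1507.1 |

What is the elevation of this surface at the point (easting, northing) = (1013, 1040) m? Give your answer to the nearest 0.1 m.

2137.1 m

Let the plane be z = a·easting + b·northing + c.
B−A: 32a − 125b = −151.2;  C−A: 424a + 415b = 616.5.
Solving gives a = 0.215970, b = 1.264888.
Then c = 890.6 − a·85 − b·213 = 602.82.
At (1013, 1040): z = 218.8 + 1315.5 + 602.82 = 2137.1 m.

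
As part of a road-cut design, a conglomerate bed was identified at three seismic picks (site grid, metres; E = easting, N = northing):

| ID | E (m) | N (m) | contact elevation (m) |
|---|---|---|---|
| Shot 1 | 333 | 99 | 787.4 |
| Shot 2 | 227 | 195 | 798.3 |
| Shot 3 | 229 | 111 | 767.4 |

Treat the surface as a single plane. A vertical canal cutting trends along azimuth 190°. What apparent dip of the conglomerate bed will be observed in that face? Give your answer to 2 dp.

22.23°

Two edge vectors: Shot 1→Shot 2 = (-106, 96, 10.9), Shot 1→Shot 3 = (-104, 12, -20).
Normal n = (Shot 1→Shot 2) × (Shot 1→Shot 3) = (-2050.8, -3253.6, 8712).
So ∂z/∂E = −n_x/n_z = 0.23540 and ∂z/∂N = −n_y/n_z = 0.37346.
Unit vector along 190° is (sin 190°, cos 190°) = (-0.1736, -0.9848).
Slope in that direction = a·(-0.1736) + b·(-0.9848) = −0.40866.
Apparent dip = arctan|0.40866| = 22.23° (true dip is 23.8°, so apparent ≤ true as expected).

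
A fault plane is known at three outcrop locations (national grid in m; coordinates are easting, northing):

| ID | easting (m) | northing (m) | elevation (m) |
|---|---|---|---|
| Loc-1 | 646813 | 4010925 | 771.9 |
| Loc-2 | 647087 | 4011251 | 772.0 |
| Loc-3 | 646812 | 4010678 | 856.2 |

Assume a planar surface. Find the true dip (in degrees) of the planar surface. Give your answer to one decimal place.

28.1°

Let the plane be z = a·easting + b·northing + c.
Loc-2−Loc-1: 274a + 326b = 0.1;  Loc-3−Loc-1: −1a − 247b = 84.3.
Solving gives a = 0.40840, b = −0.34295.
Gradient magnitude |∇z| = √(a² + b²) = √(0.16679 + 0.11761) = 0.53330.
True dip = arctan(0.53330) = 28.1°, dipping toward NW (azimuth ≈ 310°).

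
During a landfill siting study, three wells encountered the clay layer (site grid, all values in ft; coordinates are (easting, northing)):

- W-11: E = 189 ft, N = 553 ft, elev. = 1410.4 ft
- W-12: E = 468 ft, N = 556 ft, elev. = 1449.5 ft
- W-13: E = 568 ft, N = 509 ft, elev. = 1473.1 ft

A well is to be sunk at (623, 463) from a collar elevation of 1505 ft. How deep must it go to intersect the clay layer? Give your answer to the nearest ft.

15 ft

Two edge vectors: W-11→W-12 = (279, 3, 39.1), W-11→W-13 = (379, -44, 62.7).
Normal n = (W-11→W-12) × (W-11→W-13) = (1908.5, -2674.4, -13413).
So ∂z/∂E = −n_x/n_z = 0.14229 and ∂z/∂N = −n_y/n_z = −0.19939.
Intercept c from W-11: 1410.4 − 26.89 + 110.26 = 1493.77.
At (623, 463): z_contact = 88.6 − 92.3 + 1493.77 = 1490.1 ft.
Depth below ground = 1505 − 1490.1 = 15 ft.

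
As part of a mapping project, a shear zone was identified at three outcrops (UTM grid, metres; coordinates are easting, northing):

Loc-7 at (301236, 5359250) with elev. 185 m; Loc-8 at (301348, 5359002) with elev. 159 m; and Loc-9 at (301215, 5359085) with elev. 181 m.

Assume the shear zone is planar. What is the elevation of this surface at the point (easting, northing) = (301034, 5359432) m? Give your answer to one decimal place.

Two edge vectors: Loc-7→Loc-8 = (112, -248, -26), Loc-7→Loc-9 = (-21, -165, -4).
Normal n = (Loc-7→Loc-8) × (Loc-7→Loc-9) = (-3298, 994, -23688).
So ∂z/∂easting = −n_x/n_z = −0.139226613 and ∂z/∂northing = −n_y/n_z = 0.041962175.
Intercept c from Loc-7: 185 + 41940.07 − 224885.79 = −182760.72.
At (301034, 5359432): z = −41911.9 + 224893.4 − 182760.72 = 220.8 m.

220.8 m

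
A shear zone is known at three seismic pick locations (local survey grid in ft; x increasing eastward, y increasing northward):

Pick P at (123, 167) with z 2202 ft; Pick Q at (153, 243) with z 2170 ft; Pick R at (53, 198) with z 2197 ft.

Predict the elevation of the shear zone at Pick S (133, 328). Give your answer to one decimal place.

2139.5 ft

Let the plane be z = a·x + b·y + c.
Pick Q−Pick P: 30a + 76b = −32;  Pick R−Pick P: −70a + 31b = −5.
Solving gives a = −0.09792, b = −0.38240.
Then c = 2202 − a·123 − b·167 = 2277.90.
At (133, 328): z = −13.0 − 125.4 + 2277.90 = 2139.5 ft.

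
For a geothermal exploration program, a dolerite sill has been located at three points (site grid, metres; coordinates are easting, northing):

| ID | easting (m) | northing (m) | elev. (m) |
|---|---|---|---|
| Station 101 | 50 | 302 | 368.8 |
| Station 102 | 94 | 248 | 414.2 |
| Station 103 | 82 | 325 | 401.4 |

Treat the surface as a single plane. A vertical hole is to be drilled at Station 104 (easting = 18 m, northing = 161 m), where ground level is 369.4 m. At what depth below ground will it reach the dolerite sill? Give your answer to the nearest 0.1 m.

32.4 m

Two edge vectors: Station 101→Station 102 = (44, -54, 45.4), Station 101→Station 103 = (32, 23, 32.6).
Normal n = (Station 101→Station 102) × (Station 101→Station 103) = (-2804.6, 18.4, 2740).
So ∂z/∂easting = −n_x/n_z = 1.02358 and ∂z/∂northing = −n_y/n_z = −0.00672.
Intercept c from Station 101: 368.8 − 51.18 + 2.03 = 319.65.
At (18, 161): z_contact = 18.42 − 1.08 + 319.65 = 336.99 m.
Depth below ground = 369.4 − 336.99 = 32.4 m.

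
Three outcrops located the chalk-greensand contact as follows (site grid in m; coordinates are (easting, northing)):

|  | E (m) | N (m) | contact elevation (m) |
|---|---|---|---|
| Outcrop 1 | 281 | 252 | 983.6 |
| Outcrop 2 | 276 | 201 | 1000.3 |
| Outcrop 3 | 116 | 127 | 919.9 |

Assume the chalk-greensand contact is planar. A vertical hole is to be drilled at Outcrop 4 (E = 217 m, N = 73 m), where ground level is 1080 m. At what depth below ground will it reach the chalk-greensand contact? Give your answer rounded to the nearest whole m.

Let the plane be z = a·E + b·N + c.
Outcrop 2−Outcrop 1: −5a − 51b = 16.7;  Outcrop 3−Outcrop 1: −165a − 125b = −63.7.
Solving gives a = 0.68501, b = −0.39461.
Then c = 983.6 − a·281 − b·252 = 890.55.
At (217, 73): z_contact = 148.6 − 28.8 + 890.55 = 1010.4 m.
Depth below ground = 1080 − 1010.4 = 70 m.

70 m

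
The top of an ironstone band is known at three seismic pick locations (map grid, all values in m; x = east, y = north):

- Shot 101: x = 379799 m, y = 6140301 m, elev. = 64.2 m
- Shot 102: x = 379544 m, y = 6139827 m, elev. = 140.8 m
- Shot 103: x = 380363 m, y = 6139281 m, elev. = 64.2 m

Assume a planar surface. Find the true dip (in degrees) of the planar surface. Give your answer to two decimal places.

9.61°

Let the plane be z = a·x + b·y + c.
Shot 102−Shot 101: −255a − 474b = 76.6;  Shot 103−Shot 101: 564a − 1020b = 0.
Solving gives a = −0.14814, b = −0.08191.
Gradient magnitude |∇z| = √(a² + b²) = √(0.02194 + 0.00671) = 0.16927.
True dip = arctan(0.16927) = 9.61°, dipping toward ENE (azimuth ≈ 061°).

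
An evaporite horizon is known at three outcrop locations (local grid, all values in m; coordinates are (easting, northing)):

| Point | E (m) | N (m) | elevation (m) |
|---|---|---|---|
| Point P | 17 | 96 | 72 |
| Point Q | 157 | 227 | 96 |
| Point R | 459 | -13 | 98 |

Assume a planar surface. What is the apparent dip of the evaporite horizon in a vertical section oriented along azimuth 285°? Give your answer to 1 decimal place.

Two edge vectors: Point P→Point Q = (140, 131, 24), Point P→Point R = (442, -109, 26).
Normal n = (Point P→Point Q) × (Point P→Point R) = (6022, 6968, -73162).
So ∂z/∂E = −n_x/n_z = 0.08231 and ∂z/∂N = −n_y/n_z = 0.09524.
Unit vector along 285° is (sin 285°, cos 285°) = (-0.9659, 0.2588).
Slope in that direction = a·(-0.9659) + b·(0.2588) = −0.05486.
Apparent dip = arctan|0.05486| = 3.1° (true dip is 7.2°, so apparent ≤ true as expected).

3.1°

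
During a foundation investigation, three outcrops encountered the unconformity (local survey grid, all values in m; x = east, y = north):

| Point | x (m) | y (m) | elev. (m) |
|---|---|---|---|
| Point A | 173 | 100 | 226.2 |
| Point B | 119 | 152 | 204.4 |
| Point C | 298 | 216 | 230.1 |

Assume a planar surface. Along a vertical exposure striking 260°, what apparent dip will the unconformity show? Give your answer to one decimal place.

Two edge vectors: Point A→Point B = (-54, 52, -21.8), Point A→Point C = (125, 116, 3.9).
Normal n = (Point A→Point B) × (Point A→Point C) = (2731.6, -2514.4, -12764).
So ∂z/∂x = −n_x/n_z = 0.21401 and ∂z/∂y = −n_y/n_z = −0.19699.
Unit vector along 260° is (sin 260°, cos 260°) = (-0.9848, -0.1736).
Slope in that direction = a·(-0.9848) + b·(-0.1736) = −0.17655.
Apparent dip = arctan|0.17655| = 10.0° (true dip is 16.2°, so apparent ≤ true as expected).

10.0°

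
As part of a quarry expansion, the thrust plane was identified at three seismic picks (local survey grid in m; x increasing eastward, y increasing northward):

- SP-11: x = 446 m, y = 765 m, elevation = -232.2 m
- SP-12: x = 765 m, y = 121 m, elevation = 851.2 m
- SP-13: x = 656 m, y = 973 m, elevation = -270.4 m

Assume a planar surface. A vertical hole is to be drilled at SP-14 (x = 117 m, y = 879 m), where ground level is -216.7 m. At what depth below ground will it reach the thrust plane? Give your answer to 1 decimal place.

478.7 m

Two edge vectors: SP-11→SP-12 = (319, -644, 1083.4), SP-11→SP-13 = (210, 208, -38.2).
Normal n = (SP-11→SP-12) × (SP-11→SP-13) = (-200746.4, 239699.8, 201592).
So ∂z/∂x = −n_x/n_z = 0.99581 and ∂z/∂y = −n_y/n_z = −1.18903.
Intercept c from SP-11: -232.2 − 444.13 + 909.61 = 233.28.
At (117, 879): z_contact = 116.51 − 1045.16 + 233.28 = -695.37 m.
Depth below ground = -216.7 − (-695.37) = 478.7 m.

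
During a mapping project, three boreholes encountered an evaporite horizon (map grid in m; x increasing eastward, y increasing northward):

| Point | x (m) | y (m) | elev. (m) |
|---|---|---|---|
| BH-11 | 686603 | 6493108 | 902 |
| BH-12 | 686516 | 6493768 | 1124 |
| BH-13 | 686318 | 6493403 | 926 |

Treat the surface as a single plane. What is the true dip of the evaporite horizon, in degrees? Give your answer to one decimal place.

25.9°

Let the plane be z = a·x + b·y + c.
BH-12−BH-11: −87a + 660b = 222;  BH-13−BH-11: −285a + 295b = 24.
Solving gives a = 0.30566, b = 0.37666.
Gradient magnitude |∇z| = √(a² + b²) = √(0.09343 + 0.14187) = 0.48507.
True dip = arctan(0.48507) = 25.9°, dipping toward SW (azimuth ≈ 219°).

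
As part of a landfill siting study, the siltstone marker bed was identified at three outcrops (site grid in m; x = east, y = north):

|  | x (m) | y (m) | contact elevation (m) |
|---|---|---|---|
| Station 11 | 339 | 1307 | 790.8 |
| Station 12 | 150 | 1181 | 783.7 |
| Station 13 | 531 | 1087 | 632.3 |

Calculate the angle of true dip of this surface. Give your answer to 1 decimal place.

28.9°

Let the plane be z = a·x + b·y + c.
Station 12−Station 11: −189a − 126b = −7.1;  Station 13−Station 11: 192a − 220b = −158.5.
Solving gives a = −0.27989, b = 0.47619.
Gradient magnitude |∇z| = √(a² + b²) = √(0.07834 + 0.22675) = 0.55235.
True dip = arctan(0.55235) = 28.9°, dipping toward SSE (azimuth ≈ 150°).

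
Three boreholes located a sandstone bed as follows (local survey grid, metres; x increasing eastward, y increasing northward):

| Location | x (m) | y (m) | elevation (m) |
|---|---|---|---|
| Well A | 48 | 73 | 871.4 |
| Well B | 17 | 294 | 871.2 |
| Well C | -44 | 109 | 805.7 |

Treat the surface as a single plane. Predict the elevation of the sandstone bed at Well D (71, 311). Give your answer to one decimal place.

913.8 m

Two edge vectors: Well A→Well B = (-31, 221, -0.2), Well A→Well C = (-92, 36, -65.7).
Normal n = (Well A→Well B) × (Well A→Well C) = (-14512.5, -2018.3, 19216).
So ∂z/∂x = −n_x/n_z = 0.75523 and ∂z/∂y = −n_y/n_z = 0.10503.
Intercept c from Well A: 871.4 − 36.25 − 7.67 = 827.48.
At (71, 311): z = 53.6 + 32.7 + 827.48 = 913.8 m.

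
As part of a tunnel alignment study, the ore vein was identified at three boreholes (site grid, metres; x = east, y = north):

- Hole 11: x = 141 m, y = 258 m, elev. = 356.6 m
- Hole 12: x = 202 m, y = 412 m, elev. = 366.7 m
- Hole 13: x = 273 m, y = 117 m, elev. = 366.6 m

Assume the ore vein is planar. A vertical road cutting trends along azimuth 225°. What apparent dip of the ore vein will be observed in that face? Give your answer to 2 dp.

5.15°

Two edge vectors: Hole 11→Hole 12 = (61, 154, 10.1), Hole 11→Hole 13 = (132, -141, 10).
Normal n = (Hole 11→Hole 12) × (Hole 11→Hole 13) = (2964.1, 723.2, -28929).
So ∂z/∂x = −n_x/n_z = 0.10246 and ∂z/∂y = −n_y/n_z = 0.02500.
Unit vector along 225° is (sin 225°, cos 225°) = (-0.7071, -0.7071).
Slope in that direction = a·(-0.7071) + b·(-0.7071) = −0.09013.
Apparent dip = arctan|0.09013| = 5.15° (true dip is 6.0°, so apparent ≤ true as expected).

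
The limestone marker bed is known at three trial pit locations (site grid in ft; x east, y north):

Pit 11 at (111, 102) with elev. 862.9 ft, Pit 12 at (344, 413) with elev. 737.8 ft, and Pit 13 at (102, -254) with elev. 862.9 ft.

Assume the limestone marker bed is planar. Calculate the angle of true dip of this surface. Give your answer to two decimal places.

Let the plane be z = a·x + b·y + c.
Pit 12−Pit 11: 233a + 311b = −125.1;  Pit 13−Pit 11: −9a − 356b = 0.
Solving gives a = −0.55566, b = 0.01405.
Gradient magnitude |∇z| = √(a² + b²) = √(0.30876 + 0.00020) = 0.55584.
True dip = arctan(0.55584) = 29.07°, dipping toward E (azimuth ≈ 091°).

29.07°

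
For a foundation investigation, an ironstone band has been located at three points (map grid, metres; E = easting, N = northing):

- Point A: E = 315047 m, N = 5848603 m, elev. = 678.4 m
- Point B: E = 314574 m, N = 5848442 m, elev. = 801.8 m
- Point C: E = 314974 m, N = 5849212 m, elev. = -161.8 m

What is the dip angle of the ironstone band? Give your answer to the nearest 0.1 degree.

53.9°

Two edge vectors: Point A→Point B = (-473, -161, 123.4), Point A→Point C = (-73, 609, -840.2).
Normal n = (Point A→Point B) × (Point A→Point C) = (60121.6, -406422.8, -299810).
So ∂z/∂E = −n_x/n_z = 0.20053 and ∂z/∂N = −n_y/n_z = −1.35560.
Gradient magnitude |∇z| = √(a² + b²) = √(0.04021 + 1.83765) = 1.37035.
True dip = arctan(1.37035) = 53.9°, dipping toward N (azimuth ≈ 352°).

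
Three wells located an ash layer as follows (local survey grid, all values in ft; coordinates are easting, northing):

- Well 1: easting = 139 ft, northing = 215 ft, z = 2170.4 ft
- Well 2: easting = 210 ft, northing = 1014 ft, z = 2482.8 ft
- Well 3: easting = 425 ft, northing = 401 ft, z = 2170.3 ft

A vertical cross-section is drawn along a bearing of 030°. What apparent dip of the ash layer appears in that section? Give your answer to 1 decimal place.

12.6°

Let the plane be z = a·easting + b·northing + c.
Well 2−Well 1: 71a + 799b = 312.4;  Well 3−Well 1: 286a + 186b = −0.1.
Solving gives a = −0.27025, b = 0.41500.
Unit vector along 030° is (sin 30°, cos 30°) = (0.5000, 0.8660).
Slope in that direction = a·(0.5000) + b·(0.8660) = 0.22428.
Apparent dip = arctan|0.22428| = 12.6° (true dip is 26.3°, so apparent ≤ true as expected).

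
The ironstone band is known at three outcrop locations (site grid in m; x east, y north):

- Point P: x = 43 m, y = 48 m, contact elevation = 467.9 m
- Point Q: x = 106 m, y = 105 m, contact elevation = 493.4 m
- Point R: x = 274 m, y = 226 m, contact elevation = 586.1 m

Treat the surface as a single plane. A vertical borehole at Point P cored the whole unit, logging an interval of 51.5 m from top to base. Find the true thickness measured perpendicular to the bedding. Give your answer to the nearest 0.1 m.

Let the plane be z = a·x + b·y + c.
Point Q−Point P: 63a + 57b = 25.5;  Point R−Point P: 231a + 178b = 118.2.
Solving gives a = 1.12565, b = −0.79677.
|∇z| = √(a²+b²) = 1.37911, so dip δ = arctan(1.37911) = 54.05°.
True thickness = vertical thickness × cos δ = 51.5 × cos 54.05° = 30.2 m.

30.2 m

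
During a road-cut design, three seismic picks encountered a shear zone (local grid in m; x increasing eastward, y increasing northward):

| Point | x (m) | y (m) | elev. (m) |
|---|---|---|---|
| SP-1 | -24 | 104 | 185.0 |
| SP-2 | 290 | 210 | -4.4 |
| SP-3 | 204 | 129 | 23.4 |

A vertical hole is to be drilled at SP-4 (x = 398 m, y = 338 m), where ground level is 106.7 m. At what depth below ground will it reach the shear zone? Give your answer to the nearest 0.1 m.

Let the plane be z = a·x + b·y + c.
SP-2−SP-1: 314a + 106b = −189.4;  SP-3−SP-1: 228a + 25b = −161.6.
Solving gives a = −0.75957, b = 0.46324.
Then c = 185 − a·-24 − b·104 = 118.59.
At (398, 338): z_contact = −302.31 + 156.58 + 118.59 = -27.14 m.
Depth below ground = 106.7 − (-27.14) = 133.8 m.

133.8 m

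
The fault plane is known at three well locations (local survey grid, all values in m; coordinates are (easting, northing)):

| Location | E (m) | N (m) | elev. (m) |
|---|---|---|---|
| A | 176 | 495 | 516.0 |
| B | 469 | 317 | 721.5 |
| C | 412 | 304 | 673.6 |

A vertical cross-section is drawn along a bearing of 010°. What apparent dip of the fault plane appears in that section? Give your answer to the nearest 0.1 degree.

Let the plane be z = a·E + b·N + c.
B−A: 293a − 178b = 205.5;  C−A: 236a − 191b = 157.6.
Solving gives a = 0.80241, b = 0.16633.
Unit vector along 010° is (sin 10°, cos 10°) = (0.1736, 0.9848).
Slope in that direction = a·(0.1736) + b·(0.9848) = 0.30315.
Apparent dip = arctan|0.30315| = 16.9° (true dip is 39.3°, so apparent ≤ true as expected).

16.9°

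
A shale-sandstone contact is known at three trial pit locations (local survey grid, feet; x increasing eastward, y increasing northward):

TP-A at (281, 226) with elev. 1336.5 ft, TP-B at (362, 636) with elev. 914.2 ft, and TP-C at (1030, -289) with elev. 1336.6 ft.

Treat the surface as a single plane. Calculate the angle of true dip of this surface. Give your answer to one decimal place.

47.7°

Let the plane be z = a·x + b·y + c.
TP-B−TP-A: 81a + 410b = −422.3;  TP-C−TP-A: 749a − 515b = 0.1.
Solving gives a = −0.62340, b = −0.90684.
Gradient magnitude |∇z| = √(a² + b²) = √(0.38862 + 0.82236) = 1.10045.
True dip = arctan(1.10045) = 47.7°, dipping toward NE (azimuth ≈ 035°).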